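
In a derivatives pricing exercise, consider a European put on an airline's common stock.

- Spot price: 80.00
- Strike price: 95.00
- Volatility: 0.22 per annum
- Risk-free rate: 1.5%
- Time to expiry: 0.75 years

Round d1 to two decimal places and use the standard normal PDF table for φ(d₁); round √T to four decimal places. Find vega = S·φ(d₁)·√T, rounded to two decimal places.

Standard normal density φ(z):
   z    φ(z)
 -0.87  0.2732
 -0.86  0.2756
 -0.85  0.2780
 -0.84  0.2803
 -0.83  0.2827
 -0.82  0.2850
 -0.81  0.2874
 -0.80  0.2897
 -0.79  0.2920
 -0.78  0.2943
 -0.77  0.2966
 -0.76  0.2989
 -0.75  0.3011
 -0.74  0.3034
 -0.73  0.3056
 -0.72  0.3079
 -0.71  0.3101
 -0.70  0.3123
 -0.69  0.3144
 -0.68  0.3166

σ√T = 0.22 × 0.8660 = 0.1905
ln(S/K) + (r + σ²/2)T = ln(80/95) + (0.015 + 0.22²/2)·0.75 = -0.1719 + 0.0294 = -0.1425
d₁ = -0.1425 / 0.1905 = -0.7477 ≈ -0.75
√T = √0.75 = 0.8660
φ(d₁) = φ(-0.75) = 0.3011
vega = S·φ(d₁)·√T = 80·0.3011·0.8660 = 20.8602

20.86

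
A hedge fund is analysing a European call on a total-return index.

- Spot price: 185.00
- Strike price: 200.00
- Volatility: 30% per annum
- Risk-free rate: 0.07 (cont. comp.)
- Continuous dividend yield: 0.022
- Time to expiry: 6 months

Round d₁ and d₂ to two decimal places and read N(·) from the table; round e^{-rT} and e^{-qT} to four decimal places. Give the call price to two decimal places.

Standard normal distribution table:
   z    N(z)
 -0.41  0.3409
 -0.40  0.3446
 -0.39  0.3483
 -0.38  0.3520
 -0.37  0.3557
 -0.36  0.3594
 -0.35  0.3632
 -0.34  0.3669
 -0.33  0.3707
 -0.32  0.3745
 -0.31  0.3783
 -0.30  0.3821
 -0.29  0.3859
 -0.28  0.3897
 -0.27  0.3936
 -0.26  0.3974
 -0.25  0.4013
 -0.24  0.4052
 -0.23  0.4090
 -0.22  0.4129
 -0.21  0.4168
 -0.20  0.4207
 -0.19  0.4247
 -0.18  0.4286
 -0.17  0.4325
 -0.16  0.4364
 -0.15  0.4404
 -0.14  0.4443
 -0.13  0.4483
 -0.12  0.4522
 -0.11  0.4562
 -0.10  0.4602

11.18

σ√T = 0.3·√0.5 = 0.2121
ln(S/K) + (r − q + σ²/2)T = ln(185/200) + (0.07 − 0.022 + 0.3²/2)·0.5 = -0.0780 + 0.0465 = -0.0315
d₁ = -0.0315 / 0.2121 = -0.1483 → -0.15
d₂ = d₁ − σ√T = -0.1483 − 0.2121 = -0.3604 → -0.36
exp(−qT) = exp(−0.022·0.5) = 0.9891;  exp(−rT) = exp(−0.07·0.5) = 0.9656
N(d₁) = N(-0.15) = 0.4404;  N(d₂) = N(-0.36) = 0.3594
C = 185·0.9891·0.4404 − 200·0.9656·0.3594 = 80.5859 − 69.4073 = 11.1786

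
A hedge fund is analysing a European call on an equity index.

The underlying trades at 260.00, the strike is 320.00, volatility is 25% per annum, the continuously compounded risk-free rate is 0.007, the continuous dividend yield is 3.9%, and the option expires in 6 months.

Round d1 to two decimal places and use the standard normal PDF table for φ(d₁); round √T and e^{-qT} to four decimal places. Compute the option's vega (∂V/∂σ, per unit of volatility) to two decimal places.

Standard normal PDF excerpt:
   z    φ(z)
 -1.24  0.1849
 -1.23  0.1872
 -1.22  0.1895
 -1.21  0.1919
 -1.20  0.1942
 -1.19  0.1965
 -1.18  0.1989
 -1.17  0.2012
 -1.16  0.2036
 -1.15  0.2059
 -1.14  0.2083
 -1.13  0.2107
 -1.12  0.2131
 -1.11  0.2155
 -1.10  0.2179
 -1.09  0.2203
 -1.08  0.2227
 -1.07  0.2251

35.86

σ√T = 0.25 × 0.7071 = 0.1768
d₁ = [ln(260/320) + (0.007 − 0.039 + 0.25²/2)·0.5] / 0.1768 = [-0.2076 − 0.0004] / 0.1768 = -1.1767 ≈ -1.18
√T = √0.5 = 0.7071
φ(d₁) = φ(-1.18) = 0.1989
e^(−qT) = e^(−0.039·0.5) = 0.9807
vega = S·e^(−qT)·φ(d₁)·√T = 260·0.9807·0.1989·0.7071 = 35.8612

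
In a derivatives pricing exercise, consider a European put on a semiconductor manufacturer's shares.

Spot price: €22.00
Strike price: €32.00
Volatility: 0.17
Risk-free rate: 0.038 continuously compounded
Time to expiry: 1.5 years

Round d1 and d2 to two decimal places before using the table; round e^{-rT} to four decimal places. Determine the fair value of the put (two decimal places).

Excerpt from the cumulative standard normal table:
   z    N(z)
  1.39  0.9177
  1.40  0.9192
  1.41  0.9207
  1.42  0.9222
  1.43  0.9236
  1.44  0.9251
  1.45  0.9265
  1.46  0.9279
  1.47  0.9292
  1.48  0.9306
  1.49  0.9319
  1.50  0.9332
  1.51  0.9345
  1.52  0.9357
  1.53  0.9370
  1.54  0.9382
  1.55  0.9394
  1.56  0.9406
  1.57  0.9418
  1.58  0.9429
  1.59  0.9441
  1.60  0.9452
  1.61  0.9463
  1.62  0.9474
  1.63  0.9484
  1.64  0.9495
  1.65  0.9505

€8.38

σ√T = 0.17·√1.5 = 0.2082
d₁ = [ln(22/32) + (0.038 + 0.17²/2)·1.5] / 0.2082 = [-0.3747 + 0.0787] / 0.2082 = -1.4218 → -1.42
d₂ = d₁ − σ√T = -1.4218 − 0.2082 = -1.6300 → -1.63
exp(−rT) = exp(−0.038·1.5) = 0.9446
N(−d₂) = N(1.63) = 0.9484;  N(−d₁) = N(1.42) = 0.9222
P = 32·0.9446·0.9484 − 22·0.9222 = 28.6675 − 20.2884 = 8.3791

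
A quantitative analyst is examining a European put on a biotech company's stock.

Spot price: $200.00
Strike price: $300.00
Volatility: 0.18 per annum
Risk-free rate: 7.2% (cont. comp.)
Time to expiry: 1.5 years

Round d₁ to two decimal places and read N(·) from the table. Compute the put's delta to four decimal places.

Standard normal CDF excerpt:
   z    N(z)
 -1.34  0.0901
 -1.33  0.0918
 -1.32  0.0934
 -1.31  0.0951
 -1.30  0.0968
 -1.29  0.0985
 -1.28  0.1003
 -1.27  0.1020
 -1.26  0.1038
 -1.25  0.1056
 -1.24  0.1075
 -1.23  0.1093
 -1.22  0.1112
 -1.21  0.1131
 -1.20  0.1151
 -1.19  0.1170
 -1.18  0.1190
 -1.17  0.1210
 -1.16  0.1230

-0.8925

T = 1.5;  σ√T = 0.2205
d₁ = [ln(200/300) + (0.072 + ½·0.18²)·1.5] / (σ√T) = (-0.4055 + 0.1323) / 0.2205 = -1.2391 which rounds to -1.24
N(d₁) = N(-1.24) = 0.1075
Δ_put = N(d₁) − 1 = 0.1075 − 1 = -0.8925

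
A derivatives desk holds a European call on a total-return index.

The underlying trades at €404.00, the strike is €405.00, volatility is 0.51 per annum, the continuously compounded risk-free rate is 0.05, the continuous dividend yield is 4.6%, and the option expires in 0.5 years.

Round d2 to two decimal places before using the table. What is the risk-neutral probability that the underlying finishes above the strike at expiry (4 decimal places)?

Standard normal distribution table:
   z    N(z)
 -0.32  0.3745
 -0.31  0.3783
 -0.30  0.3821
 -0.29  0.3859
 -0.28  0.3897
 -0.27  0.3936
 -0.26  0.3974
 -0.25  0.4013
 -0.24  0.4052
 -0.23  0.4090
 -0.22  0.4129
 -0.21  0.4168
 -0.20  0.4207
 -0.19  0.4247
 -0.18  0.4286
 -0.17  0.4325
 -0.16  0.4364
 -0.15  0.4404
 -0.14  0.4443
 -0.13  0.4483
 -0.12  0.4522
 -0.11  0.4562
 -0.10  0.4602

0.4286

σ√T = 0.51 × 0.7071 = 0.3606
ln(S/K) + (r − q + σ²/2)T = ln(404/405) + (0.05 − 0.046 + 0.51²/2)·0.5 = -0.0025 + 0.0670 = 0.0646
d₁ = 0.0646 / 0.3606 = 0.1790 ≈ 0.18
d₂ = d₁ − σ√T = 0.1790 − 0.3606 = -0.1816 ≈ -0.18
Risk-neutral Pr[S_T > K] = N(d₂) = N(-0.18) = 0.4286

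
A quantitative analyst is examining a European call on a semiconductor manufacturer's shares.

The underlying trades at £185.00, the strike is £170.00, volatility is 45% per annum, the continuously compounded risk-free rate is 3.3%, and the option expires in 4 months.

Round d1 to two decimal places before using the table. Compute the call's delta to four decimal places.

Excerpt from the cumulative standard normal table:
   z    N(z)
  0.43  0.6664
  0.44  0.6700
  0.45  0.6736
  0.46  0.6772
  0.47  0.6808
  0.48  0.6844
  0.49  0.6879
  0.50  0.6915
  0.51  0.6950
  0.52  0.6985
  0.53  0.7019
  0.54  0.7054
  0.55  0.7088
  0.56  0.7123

σ√T = 0.45·√0.3333 = 0.2598
d₁ = [ln(185/170) + (0.033 + 0.45²/2)·0.3333] / 0.2598 = [0.0846 + 0.0447] / 0.2598 = 0.4977 ⇒ 0.50
N(d₁) = N(0.50) = 0.6915
Δ_call = N(d₁) = 0.6915

0.6915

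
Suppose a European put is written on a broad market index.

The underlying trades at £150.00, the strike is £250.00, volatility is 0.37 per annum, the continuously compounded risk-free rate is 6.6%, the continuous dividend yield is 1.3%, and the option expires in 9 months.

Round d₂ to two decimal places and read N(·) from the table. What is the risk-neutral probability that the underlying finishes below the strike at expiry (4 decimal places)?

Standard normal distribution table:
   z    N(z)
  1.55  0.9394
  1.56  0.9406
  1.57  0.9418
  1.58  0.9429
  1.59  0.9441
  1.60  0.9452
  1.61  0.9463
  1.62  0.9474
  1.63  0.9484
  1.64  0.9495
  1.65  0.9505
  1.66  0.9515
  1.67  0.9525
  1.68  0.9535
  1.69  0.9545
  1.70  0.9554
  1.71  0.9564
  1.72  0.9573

T = 0.75;  σ√T = 0.3204
d₁ = [ln(150/250) + (0.066 − 0.013 + ½·0.37²)·0.75] / (σ√T) = (-0.5108 + 0.0911) / 0.3204 = -1.3099 ≈ -1.31
d₂ = -1.3099 − 0.3204 = -1.6304 ≈ -1.63
Pr(exercise) under Q = N(−d₂) = N(1.63) = 0.9484

0.9484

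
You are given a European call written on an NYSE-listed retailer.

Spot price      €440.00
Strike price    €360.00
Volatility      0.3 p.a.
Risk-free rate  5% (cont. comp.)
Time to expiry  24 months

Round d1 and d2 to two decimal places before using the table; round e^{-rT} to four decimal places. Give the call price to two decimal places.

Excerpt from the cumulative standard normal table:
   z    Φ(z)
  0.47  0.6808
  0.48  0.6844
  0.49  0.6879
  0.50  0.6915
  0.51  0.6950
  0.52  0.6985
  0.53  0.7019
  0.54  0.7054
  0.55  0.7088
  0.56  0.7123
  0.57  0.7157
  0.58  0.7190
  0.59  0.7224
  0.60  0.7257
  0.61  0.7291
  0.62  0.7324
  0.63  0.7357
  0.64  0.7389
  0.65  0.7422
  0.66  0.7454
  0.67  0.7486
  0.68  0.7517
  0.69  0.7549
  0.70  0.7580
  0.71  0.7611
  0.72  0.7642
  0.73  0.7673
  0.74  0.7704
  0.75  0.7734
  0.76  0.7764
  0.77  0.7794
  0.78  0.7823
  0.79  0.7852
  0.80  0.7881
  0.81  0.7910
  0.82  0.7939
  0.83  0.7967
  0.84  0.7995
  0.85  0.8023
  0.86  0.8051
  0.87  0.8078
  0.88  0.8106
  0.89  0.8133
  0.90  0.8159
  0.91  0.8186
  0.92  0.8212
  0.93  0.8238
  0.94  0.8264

σ√T = 0.3·√2 = 0.4243
d₁ = [ln(440/360) + (0.05 + 0.3²/2)·2] / 0.4243 = [0.2007 + 0.1900] / 0.4243 = 0.9208 ≈ 0.92
d₂ = d₁ − σ√T = 0.9208 − 0.4243 = 0.4966 ≈ 0.50
exp(−rT) = exp(−0.05·2) = 0.9048
N(d₁) = N(0.92) = 0.8212;  N(d₂) = N(0.50) = 0.6915
C = 440·0.8212 − 360·0.9048·0.6915 = 361.3280 − 225.2409 = 136.0871

€136.09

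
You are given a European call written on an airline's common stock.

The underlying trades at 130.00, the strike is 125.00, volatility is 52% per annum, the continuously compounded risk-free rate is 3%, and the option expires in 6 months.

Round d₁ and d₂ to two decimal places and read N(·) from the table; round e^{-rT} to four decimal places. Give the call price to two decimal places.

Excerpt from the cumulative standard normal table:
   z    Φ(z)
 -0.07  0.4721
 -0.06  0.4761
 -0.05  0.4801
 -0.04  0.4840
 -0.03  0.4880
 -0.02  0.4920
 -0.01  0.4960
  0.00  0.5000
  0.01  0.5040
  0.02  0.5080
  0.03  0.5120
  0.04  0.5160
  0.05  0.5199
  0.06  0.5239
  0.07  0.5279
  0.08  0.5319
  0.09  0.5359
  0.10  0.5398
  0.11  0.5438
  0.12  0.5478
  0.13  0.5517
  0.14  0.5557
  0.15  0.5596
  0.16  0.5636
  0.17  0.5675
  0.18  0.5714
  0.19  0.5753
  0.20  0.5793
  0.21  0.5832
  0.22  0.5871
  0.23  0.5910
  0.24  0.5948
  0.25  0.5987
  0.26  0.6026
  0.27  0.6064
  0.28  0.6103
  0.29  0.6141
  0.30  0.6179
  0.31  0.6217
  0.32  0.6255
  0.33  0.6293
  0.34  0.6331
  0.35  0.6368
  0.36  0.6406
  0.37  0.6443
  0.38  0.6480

σ√T = 0.52 × 0.7071 = 0.3677
ln(S/K) + (r + σ²/2)T = ln(130/125) + (0.03 + 0.52²/2)·0.5 = 0.0392 + 0.0826 = 0.1218
d₁ = 0.1218 / 0.3677 = 0.3313 ≈ 0.33
d₂ = d₁ − σ√T = 0.3313 − 0.3677 = -0.0364 ≈ -0.04
exp(−rT) = exp(−0.03·0.5) = 0.9851
N(d₁) = N(0.33) = 0.6293;  N(d₂) = N(-0.04) = 0.4840
C = 130·0.6293 − 125·0.9851·0.4840 = 81.8090 − 59.5986 = 22.2104

22.21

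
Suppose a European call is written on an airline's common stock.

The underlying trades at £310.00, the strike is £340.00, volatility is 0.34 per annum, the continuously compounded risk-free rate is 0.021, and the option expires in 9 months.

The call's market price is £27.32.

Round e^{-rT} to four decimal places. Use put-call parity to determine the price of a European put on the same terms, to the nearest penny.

e^(−rT) = e^(−0.021·0.75) = 0.9844
Put-call parity: C − P = S − K·e^(−rT) = 310 − 340·0.9844 = 310 − 334.6960 = -24.6960
P = C − (C − P) = 27.32 − (-24.6960) = 52.0160

£52.02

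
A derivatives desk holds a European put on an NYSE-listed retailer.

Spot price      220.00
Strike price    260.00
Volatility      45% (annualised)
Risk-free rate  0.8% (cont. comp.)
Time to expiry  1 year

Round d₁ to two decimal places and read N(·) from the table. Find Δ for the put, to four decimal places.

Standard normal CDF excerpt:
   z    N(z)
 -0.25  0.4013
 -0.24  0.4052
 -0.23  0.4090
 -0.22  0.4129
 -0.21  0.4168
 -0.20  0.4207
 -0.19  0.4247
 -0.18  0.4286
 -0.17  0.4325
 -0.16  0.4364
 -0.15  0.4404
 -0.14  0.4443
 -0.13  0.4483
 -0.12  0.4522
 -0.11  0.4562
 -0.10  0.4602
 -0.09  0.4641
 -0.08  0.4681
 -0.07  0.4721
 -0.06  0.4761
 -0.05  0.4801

σ√T = 0.45·√1 = 0.4500
d₁ = [ln(220/260) + (0.008 + 0.45²/2)·1] / 0.4500 = [-0.1671 + 0.1093] / 0.4500 = -0.1285 → -0.13
N(d₁) = N(-0.13) = 0.4483
Δ_put = N(d₁) − 1 = 0.4483 − 1 = -0.5517

-0.5517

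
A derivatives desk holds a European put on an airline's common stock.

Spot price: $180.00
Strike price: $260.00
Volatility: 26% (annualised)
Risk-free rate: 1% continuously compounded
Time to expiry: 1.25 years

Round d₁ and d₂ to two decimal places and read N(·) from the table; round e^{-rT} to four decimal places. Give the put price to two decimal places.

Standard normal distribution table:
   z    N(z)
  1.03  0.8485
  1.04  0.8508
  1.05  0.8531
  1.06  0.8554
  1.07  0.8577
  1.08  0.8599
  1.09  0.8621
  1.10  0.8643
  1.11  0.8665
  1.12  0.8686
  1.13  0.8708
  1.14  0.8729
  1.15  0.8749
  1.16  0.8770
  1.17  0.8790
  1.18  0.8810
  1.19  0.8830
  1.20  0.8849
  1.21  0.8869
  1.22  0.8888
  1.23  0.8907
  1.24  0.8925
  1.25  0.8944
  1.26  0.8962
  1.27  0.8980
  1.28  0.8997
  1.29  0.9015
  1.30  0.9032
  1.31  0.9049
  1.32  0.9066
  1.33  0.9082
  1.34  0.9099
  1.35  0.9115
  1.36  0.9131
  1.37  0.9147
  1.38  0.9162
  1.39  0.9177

σ√T = 0.26 × 1.1180 = 0.2907
d₁ = [ln(180/260) + (0.01 + 0.26²/2)·1.25] / 0.2907 = [-0.3677 + 0.0548] / 0.2907 = -1.0767 ⇒ -1.08
d₂ = d₁ − σ√T = -1.0767 − 0.2907 = -1.3674 ⇒ -1.37
exp(−rT) = exp(−0.01·1.25) = 0.9876
N(−d₂) = N(1.37) = 0.9147;  N(−d₁) = N(1.08) = 0.8599
P = 260·0.9876·0.9147 − 180·0.8599 = 234.8730 − 154.7820 = 80.0910

$80.09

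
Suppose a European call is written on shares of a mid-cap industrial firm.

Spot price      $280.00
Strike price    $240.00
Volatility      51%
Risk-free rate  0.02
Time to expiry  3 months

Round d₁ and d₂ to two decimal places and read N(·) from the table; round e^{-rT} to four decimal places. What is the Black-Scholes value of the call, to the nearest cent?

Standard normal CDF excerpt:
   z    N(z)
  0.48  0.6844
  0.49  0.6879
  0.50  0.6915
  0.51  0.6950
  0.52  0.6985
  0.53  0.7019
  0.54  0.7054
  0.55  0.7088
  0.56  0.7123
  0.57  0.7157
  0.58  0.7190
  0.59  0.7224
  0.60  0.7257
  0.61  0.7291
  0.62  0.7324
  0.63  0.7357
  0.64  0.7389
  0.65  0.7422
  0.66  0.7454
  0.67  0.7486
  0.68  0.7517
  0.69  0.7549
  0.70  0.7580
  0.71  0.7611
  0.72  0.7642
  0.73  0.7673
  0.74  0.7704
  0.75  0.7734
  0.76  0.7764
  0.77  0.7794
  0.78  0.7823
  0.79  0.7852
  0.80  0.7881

σ√T = 0.51·√0.25 = 0.2550
ln(S/K) + (r + σ²/2)T = ln(280/240) + (0.02 + 0.51²/2)·0.25 = 0.1542 + 0.0375 = 0.1917
d₁ = 0.1917 / 0.2550 = 0.7516 ≈ 0.75
d₂ = d₁ − σ√T = 0.7516 − 0.2550 = 0.4966 ≈ 0.50
e^(−rT) = e^(−0.02·0.25) = 0.9950
N(d₁) = N(0.75) = 0.7734;  N(d₂) = N(0.50) = 0.6915
C = 280·0.7734 − 240·0.9950·0.6915 = 216.5520 − 165.1302 = 51.4218

$51.42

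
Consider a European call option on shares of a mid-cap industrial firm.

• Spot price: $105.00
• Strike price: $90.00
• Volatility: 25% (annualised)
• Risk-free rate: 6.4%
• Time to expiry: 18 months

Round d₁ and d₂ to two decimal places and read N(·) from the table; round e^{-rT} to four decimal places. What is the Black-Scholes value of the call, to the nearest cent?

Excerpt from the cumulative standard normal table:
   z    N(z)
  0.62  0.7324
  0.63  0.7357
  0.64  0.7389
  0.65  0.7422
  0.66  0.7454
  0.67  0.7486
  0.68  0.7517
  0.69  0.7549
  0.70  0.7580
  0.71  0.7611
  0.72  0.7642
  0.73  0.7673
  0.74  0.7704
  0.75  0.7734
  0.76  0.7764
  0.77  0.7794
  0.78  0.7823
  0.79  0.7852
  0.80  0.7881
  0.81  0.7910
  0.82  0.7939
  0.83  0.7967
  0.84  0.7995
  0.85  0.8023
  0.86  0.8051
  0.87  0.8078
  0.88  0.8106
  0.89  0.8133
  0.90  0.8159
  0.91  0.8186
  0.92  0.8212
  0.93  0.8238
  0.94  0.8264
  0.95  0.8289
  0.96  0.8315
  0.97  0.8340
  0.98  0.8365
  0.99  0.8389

$26.62

T = 1.5;  σ√T = 0.3062
d₁ = [ln(105/90) + (0.064 + 0.25²/2)·1.5] / 0.3062 = [0.1542 + 0.1429] / 0.3062 = 0.9701 ⇒ 0.97
d₂ = d₁ − σ√T = 0.9701 − 0.3062 = 0.6639 ⇒ 0.66
exp(−rT) = exp(−0.064·1.5) = 0.9085
C = 105·N(0.97) − 90·0.9085·N(0.66) = 105·0.8340 − 90·0.9085·0.7454 = 87.5700 − 60.9476 = 26.6224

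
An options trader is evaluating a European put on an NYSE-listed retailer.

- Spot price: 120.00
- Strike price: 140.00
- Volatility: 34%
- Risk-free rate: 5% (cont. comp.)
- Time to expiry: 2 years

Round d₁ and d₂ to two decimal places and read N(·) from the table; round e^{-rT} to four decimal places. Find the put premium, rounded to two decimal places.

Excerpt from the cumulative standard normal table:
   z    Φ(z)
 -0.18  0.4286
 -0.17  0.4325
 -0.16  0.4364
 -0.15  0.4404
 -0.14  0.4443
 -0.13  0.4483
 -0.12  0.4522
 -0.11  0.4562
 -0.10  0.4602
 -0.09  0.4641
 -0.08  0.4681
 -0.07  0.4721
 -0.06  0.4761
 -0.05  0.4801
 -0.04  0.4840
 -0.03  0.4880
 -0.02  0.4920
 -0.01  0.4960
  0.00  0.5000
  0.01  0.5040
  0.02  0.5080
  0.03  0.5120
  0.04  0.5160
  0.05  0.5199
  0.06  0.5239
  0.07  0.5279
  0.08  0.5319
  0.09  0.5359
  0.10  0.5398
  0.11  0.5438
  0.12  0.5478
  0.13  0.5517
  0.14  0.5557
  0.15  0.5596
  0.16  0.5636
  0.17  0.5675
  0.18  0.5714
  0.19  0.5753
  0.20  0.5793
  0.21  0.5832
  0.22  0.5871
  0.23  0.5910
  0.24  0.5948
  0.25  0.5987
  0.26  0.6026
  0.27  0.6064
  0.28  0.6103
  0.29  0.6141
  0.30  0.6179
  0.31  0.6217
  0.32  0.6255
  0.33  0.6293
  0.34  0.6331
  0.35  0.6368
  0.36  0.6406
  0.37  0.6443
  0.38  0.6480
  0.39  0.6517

26.87

T = 2;  σ√T = 0.4808
d₁ = [ln(120/140) + (0.05 + ½·0.34²)·2] / (σ√T) = (-0.1542 + 0.2156) / 0.4808 = 0.1278 which rounds to 0.13
d₂ = 0.1278 − 0.4808 = -0.3530 which rounds to -0.35
exp(−rT) = exp(−0.05·2) = 0.9048
N(−d₂) = N(0.35) = 0.6368;  N(−d₁) = N(-0.13) = 0.4483
P = 140·0.9048·0.6368 − 120·0.4483 = 80.6647 − 53.7960 = 26.8687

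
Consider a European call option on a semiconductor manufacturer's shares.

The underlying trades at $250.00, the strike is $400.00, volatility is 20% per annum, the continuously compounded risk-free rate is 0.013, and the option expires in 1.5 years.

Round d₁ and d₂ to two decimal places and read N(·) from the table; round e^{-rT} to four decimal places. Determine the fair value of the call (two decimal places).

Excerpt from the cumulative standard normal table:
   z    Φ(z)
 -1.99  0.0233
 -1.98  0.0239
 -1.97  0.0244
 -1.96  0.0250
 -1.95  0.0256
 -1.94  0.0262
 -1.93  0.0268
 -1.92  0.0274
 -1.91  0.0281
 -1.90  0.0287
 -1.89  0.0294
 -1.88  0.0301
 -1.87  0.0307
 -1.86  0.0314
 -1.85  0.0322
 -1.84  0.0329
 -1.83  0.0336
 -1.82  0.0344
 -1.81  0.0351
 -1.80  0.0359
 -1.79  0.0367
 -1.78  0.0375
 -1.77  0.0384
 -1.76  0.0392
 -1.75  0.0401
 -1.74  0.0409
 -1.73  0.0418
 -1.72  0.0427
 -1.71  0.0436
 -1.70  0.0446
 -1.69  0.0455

$0.87

σ√T = 0.2·√1.5 = 0.2449
d₁ = [ln(250/400) + (0.013 + 0.2²/2)·1.5] / 0.2449 = [-0.4700 + 0.0495] / 0.2449 = -1.7167 ≈ -1.72
d₂ = d₁ − σ√T = -1.7167 − 0.2449 = -1.9616 ≈ -1.96
exp(−rT) = exp(−0.013·1.5) = 0.9807
N(d₁) = N(-1.72) = 0.0427;  N(d₂) = N(-1.96) = 0.0250
C = 250·0.0427 − 400·0.9807·0.0250 = 10.6750 − 9.8070 = 0.8680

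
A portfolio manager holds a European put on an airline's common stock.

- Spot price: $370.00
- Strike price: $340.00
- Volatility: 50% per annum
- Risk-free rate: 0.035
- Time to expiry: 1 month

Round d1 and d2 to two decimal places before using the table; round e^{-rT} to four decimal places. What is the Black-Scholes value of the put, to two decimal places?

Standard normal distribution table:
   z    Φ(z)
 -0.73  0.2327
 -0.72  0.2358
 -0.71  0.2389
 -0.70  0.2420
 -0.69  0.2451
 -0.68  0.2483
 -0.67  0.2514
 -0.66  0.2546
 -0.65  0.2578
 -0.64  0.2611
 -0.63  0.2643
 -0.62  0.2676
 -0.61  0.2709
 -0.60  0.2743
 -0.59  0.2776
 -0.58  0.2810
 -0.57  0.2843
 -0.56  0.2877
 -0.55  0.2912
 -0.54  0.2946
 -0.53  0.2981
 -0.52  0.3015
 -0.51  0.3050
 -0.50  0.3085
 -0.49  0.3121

T = 0.08333;  σ√T = 0.1443
d₁ = [ln(370/340) + (0.035 + 0.5²/2)·0.08333] / 0.1443 = [0.0846 + 0.0133] / 0.1443 = 0.6782 which rounds to 0.68
d₂ = d₁ − σ√T = 0.6782 − 0.1443 = 0.5339 which rounds to 0.53
exp(−rT) = exp(−0.035·0.08333) = 0.9971
N(−d₂) = N(-0.53) = 0.2981;  N(−d₁) = N(-0.68) = 0.2483
P = 340·0.9971·0.2981 − 370·0.2483 = 101.0601 − 91.8710 = 9.1891

$9.19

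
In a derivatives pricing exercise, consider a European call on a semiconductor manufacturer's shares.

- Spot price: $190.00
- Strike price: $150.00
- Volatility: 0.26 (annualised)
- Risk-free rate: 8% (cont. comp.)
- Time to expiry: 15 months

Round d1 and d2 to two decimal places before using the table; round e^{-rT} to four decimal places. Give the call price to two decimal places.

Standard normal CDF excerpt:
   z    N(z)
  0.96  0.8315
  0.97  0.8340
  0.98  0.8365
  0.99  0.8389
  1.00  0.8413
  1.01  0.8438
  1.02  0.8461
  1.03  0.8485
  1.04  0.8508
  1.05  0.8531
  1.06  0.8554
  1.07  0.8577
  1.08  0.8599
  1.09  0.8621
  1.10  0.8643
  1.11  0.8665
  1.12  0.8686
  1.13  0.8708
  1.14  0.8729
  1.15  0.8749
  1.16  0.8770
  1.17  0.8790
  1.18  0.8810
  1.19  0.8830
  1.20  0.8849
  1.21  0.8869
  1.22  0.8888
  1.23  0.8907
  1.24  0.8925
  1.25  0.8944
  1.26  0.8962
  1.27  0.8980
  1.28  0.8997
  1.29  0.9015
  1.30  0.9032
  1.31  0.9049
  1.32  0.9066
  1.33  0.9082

T = 1.25;  σ√T = 0.2907
d₁ = [ln(190/150) + (0.08 + 0.26²/2)·1.25] / 0.2907 = [0.2364 + 0.1423] / 0.2907 = 1.3026 which rounds to 1.30
d₂ = d₁ − σ√T = 1.3026 − 0.2907 = 1.0119 which rounds to 1.01
e^(−rT) = e^(−0.08·1.25) = 0.9048
C = 190·N(1.30) − 150·0.9048·N(1.01) = 190·0.9032 − 150·0.9048·0.8438 = 171.6080 − 114.5205 = 57.0875

$57.09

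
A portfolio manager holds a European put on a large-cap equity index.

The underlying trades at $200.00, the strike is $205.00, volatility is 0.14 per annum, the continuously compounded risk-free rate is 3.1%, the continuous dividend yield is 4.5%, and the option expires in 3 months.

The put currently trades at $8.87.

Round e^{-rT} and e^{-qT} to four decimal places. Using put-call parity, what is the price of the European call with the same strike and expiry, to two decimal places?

exp(−qT) = exp(−0.045·0.25) = 0.9888;  exp(−rT) = exp(−0.031·0.25) = 0.9923
Put-call parity: C − P = S·e^(−qT) − K·e^(−rT) = 200·0.9888 − 205·0.9923 = 197.7600 − 203.4215 = -5.6615
C = P + (C − P) = 8.87 + (-5.6615) = 3.2085

$3.21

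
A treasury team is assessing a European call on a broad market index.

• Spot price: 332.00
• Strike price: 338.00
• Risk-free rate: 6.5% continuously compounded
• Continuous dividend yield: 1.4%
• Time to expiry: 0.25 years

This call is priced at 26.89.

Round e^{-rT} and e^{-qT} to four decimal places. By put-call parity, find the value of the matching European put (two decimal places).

28.61

exp(−qT) = exp(−0.014·0.25) = 0.9965;  exp(−rT) = exp(−0.065·0.25) = 0.9839
Put-call parity: C − P = S·e^(−qT) − K·e^(−rT) = 332·0.9965 − 338·0.9839 = 330.8380 − 332.5582 = -1.7202
P = C − (C − P) = 26.89 − (-1.7202) = 28.6102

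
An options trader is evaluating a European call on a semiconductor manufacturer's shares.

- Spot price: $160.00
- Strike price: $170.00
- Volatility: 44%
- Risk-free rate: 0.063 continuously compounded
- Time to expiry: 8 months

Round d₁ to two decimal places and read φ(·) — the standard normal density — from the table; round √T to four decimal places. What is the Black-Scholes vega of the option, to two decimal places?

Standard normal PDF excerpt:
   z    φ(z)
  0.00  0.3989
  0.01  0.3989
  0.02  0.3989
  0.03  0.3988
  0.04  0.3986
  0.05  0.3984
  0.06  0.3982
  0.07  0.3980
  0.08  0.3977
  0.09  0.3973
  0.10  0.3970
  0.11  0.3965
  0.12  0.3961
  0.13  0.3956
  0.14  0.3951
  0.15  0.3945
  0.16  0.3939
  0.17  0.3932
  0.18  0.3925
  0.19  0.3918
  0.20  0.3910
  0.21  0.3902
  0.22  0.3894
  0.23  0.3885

σ√T = 0.44·√0.6667 = 0.3593
ln(S/K) + (r + σ²/2)T = ln(160/170) + (0.063 + 0.44²/2)·0.6667 = -0.0606 + 0.1065 = 0.0459
d₁ = 0.0459 / 0.3593 = 0.1278 ≈ 0.13
√T = √0.6667 = 0.8165
φ(d₁) = φ(0.13) = 0.3956
vega = S·φ(d₁)·√T = 160·0.3956·0.8165 = 51.6812
(The put has the same vega.)

51.68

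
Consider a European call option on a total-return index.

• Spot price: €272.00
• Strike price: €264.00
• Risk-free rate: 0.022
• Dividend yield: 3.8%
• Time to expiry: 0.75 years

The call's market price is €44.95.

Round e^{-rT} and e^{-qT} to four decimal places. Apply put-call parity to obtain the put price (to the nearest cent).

€40.26

e^(−qT) = e^(−0.038·0.75) = 0.9719;  e^(−rT) = e^(−0.022·0.75) = 0.9836
Put-call parity: C − P = S·e^(−qT) − K·e^(−rT) = 272·0.9719 − 264·0.9836 = 264.3568 − 259.6704 = 4.6864
P = C − (C − P) = 44.95 − (4.6864) = 40.2636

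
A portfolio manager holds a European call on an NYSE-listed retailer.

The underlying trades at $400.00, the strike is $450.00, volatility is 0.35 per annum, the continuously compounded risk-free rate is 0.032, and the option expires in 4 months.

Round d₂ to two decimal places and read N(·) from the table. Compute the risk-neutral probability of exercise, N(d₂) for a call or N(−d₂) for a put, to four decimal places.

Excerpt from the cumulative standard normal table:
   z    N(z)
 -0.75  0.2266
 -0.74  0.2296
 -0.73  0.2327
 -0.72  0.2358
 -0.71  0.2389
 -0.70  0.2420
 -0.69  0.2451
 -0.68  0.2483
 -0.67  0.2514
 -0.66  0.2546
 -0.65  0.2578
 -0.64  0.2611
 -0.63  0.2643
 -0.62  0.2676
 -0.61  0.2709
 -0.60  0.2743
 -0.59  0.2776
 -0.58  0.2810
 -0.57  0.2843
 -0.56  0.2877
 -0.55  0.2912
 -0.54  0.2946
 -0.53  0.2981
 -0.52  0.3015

0.2643

σ√T = 0.35 × 0.5774 = 0.2021
d₁ = [ln(400/450) + (0.032 + ½·0.35²)·0.3333] / (σ√T) = (-0.1178 + 0.0311) / 0.2021 = -0.4291 ≈ -0.43
d₂ = -0.4291 − 0.2021 = -0.6311 ≈ -0.63
Pr(exercise) under Q = N(d₂) = 0.2643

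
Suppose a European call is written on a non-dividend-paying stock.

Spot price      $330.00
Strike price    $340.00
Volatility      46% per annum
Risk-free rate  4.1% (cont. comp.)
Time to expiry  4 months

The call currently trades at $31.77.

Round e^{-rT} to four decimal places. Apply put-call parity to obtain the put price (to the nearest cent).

$37.15

e^(−rT) = e^(−0.041·0.3333) = 0.9864
Put-call parity: C − P = S − K·e^(−rT) = 330 − 340·0.9864 = 330 − 335.3760 = -5.3760
P = C − (C − P) = 31.77 − (-5.3760) = 37.1460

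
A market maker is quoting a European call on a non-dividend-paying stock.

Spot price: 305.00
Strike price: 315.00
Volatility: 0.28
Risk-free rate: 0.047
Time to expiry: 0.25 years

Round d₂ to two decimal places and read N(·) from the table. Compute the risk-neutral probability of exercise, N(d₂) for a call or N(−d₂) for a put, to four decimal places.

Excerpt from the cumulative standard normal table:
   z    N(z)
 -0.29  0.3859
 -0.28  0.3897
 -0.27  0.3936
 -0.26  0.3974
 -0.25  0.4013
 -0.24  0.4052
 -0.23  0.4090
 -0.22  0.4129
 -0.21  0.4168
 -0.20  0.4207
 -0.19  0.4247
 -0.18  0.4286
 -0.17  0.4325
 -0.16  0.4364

0.4129

σ√T = 0.28 × 0.5000 = 0.1400
d₁ = [ln(305/315) + (0.047 + 0.28²/2)·0.25] / 0.1400 = [-0.0323 + 0.0215] / 0.1400 = -0.0765 which rounds to -0.08
d₂ = d₁ − σ√T = -0.0765 − 0.1400 = -0.2165 which rounds to -0.22
Pr(exercise) under Q = N(d₂) = 0.4129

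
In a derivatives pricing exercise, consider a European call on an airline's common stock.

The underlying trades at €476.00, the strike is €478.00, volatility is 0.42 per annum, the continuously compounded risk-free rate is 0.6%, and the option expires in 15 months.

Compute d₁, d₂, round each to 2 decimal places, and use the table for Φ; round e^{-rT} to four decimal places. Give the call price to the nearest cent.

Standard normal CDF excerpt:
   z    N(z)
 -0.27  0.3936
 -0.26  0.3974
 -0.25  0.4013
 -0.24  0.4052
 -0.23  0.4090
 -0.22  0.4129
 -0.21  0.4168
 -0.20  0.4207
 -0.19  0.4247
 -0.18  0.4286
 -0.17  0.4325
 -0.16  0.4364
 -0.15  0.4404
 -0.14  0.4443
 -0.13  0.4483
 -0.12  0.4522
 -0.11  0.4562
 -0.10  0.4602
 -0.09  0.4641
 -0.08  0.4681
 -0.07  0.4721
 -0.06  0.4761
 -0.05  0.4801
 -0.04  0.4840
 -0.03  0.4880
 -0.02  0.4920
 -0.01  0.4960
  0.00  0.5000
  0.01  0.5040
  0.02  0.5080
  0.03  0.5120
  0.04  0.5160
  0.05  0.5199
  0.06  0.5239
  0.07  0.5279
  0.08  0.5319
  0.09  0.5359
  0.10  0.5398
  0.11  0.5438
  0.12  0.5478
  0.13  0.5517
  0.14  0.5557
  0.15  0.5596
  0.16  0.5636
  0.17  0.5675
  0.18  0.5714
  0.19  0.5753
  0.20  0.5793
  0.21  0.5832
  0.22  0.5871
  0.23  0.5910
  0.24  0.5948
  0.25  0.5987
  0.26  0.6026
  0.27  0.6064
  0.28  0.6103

σ√T = 0.42·√1.25 = 0.4696
d₁ = [ln(476/478) + (0.006 + 0.42²/2)·1.25] / 0.4696 = [-0.0042 + 0.1177] / 0.4696 = 0.2418 ≈ 0.24
d₂ = d₁ − σ√T = 0.2418 − 0.4696 = -0.2277 ≈ -0.23
e^(−rT) = e^(−0.006·1.25) = 0.9925
N(d₁) = N(0.24) = 0.5948;  N(d₂) = N(-0.23) = 0.4090
C = 476·0.5948 − 478·0.9925·0.4090 = 283.1248 − 194.0357 = 89.0891

€89.09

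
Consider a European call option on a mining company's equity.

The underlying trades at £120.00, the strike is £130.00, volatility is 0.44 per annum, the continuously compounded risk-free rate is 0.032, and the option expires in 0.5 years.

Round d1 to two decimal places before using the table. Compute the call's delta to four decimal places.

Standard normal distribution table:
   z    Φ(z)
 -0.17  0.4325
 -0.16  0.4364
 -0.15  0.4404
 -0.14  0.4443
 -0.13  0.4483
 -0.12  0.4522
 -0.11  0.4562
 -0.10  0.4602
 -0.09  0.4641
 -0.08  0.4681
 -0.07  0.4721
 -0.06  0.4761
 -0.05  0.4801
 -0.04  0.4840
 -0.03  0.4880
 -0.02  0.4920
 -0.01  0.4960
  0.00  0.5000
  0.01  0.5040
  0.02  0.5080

0.4801

σ√T = 0.44 × 0.7071 = 0.3111
d₁ = [ln(120/130) + (0.032 + ½·0.44²)·0.5] / (σ√T) = (-0.0800 + 0.0644) / 0.3111 = -0.0503 → -0.05
N(d₁) = N(-0.05) = 0.4801
Δ_call = N(d₁) = 0.4801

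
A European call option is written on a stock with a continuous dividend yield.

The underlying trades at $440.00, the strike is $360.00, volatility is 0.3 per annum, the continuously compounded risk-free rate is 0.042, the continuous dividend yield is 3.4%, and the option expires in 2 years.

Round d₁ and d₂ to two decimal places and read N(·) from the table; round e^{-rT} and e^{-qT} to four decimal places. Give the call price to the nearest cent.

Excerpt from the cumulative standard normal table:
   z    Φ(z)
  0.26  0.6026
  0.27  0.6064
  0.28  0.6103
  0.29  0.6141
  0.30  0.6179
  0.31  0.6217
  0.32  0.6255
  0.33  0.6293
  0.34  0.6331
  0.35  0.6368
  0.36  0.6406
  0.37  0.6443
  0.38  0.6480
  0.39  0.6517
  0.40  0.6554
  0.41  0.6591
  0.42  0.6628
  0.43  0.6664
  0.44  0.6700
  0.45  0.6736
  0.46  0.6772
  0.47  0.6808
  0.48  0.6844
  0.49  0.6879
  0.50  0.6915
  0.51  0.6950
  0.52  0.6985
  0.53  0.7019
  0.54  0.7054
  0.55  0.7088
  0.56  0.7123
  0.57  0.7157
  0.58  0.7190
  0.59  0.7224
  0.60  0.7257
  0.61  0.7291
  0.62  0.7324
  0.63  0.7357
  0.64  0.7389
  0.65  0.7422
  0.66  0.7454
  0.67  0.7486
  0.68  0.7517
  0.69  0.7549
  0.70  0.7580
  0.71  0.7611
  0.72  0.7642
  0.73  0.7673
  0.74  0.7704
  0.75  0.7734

σ√T = 0.3 × 1.4142 = 0.4243
d₁ = [ln(440/360) + (0.042 − 0.034 + 0.3²/2)·2] / 0.4243 = [0.2007 + 0.1060] / 0.4243 = 0.7228 ⇒ 0.72
d₂ = d₁ − σ√T = 0.7228 − 0.4243 = 0.2986 ⇒ 0.30
exp(−qT) = exp(−0.034·2) = 0.9343;  exp(−rT) = exp(−0.042·2) = 0.9194
N(d₁) = N(0.72) = 0.7642;  N(d₂) = N(0.30) = 0.6179
C = 440·0.9343·0.7642 − 360·0.9194·0.6179 = 314.1565 − 204.5150 = 109.6415

$109.64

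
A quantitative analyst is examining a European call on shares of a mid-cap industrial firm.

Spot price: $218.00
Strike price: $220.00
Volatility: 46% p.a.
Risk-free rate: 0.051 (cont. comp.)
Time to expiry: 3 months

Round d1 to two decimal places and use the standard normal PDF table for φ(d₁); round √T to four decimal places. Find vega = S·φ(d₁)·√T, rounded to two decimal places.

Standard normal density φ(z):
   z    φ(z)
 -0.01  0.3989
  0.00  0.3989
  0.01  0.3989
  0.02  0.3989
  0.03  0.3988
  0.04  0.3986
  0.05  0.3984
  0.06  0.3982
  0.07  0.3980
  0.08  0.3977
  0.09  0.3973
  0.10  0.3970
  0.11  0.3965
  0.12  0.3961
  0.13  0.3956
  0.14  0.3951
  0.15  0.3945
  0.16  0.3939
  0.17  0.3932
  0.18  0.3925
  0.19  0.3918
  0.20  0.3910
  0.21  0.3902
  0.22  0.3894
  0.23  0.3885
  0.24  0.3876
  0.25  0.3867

43.12

σ√T = 0.46·√0.25 = 0.2300
d₁ = [ln(218/220) + (0.051 + ½·0.46²)·0.25] / (σ√T) = (-0.0091 + 0.0392) / 0.2300 = 0.1307 which rounds to 0.13
√T = √0.25 = 0.5000
φ(d₁) = φ(0.13) = 0.3956
vega = S·φ(d₁)·√T = 218·0.3956·0.5000 = 43.1204
(Call and put vega coincide under Black-Scholes.)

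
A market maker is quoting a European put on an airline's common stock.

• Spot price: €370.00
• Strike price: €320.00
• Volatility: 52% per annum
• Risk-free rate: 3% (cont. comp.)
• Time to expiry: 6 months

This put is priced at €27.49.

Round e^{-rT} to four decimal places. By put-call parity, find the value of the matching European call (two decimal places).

e^(−rT) = e^(−0.03·0.5) = 0.9851
Put-call parity: C − P = S − K·e^(−rT) = 370 − 320·0.9851 = 370 − 315.2320 = 54.7680
C = P + (C − P) = 27.49 + (54.7680) = 82.2580

€82.26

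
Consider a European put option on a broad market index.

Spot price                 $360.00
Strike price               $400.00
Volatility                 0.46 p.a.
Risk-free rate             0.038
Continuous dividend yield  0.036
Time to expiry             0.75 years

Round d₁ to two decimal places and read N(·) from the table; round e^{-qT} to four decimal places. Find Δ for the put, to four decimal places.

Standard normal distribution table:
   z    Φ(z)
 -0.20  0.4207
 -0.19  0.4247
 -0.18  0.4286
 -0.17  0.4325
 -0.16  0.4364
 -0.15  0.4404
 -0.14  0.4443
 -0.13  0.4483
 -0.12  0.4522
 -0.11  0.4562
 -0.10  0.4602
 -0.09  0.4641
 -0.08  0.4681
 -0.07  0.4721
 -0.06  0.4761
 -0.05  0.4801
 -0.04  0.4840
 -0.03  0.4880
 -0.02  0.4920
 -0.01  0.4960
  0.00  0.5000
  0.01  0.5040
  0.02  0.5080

-0.5100

T = 0.75;  σ√T = 0.3984
d₁ = [ln(360/400) + (0.038 − 0.036 + 0.46²/2)·0.75] / 0.3984 = [-0.1054 + 0.0809] / 0.3984 = -0.0615 which rounds to -0.06
N(d₁) = N(-0.06) = 0.4761
Δ_put = e^(−qT)·(N(d₁) − 1) = 0.9734·(0.4761 − 1) = -0.5100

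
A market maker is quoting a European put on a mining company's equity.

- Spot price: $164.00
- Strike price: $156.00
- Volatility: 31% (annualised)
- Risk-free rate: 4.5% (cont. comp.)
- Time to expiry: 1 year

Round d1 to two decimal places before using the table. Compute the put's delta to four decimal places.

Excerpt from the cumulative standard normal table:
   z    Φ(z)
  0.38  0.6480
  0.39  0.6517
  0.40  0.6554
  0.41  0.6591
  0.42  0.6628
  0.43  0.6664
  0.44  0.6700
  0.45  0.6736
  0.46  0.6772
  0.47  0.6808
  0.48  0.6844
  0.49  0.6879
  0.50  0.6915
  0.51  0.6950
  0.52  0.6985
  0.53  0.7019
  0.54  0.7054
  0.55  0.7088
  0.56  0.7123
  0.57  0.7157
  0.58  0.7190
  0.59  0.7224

-0.3228

T = 1;  σ√T = 0.3100
d₁ = [ln(164/156) + (0.045 + ½·0.31²)·1] / (σ√T) = (0.0500 + 0.0930) / 0.3100 = 0.4615 → 0.46
N(d₁) = N(0.46) = 0.6772
Δ_put = N(d₁) − 1 = 0.6772 − 1 = -0.3228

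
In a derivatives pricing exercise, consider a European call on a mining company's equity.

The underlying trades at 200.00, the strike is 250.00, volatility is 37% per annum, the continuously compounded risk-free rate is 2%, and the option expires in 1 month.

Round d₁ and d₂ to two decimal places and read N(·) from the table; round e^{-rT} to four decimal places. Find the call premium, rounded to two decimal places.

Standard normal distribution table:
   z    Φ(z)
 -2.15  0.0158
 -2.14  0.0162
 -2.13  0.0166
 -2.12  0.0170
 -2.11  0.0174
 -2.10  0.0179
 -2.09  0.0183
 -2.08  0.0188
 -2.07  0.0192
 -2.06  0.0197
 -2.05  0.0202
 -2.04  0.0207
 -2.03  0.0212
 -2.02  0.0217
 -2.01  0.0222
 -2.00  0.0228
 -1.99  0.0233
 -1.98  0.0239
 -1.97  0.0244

0.20

σ√T = 0.37 × 0.2887 = 0.1068
d₁ = [ln(200/250) + (0.02 + ½·0.37²)·0.08333] / (σ√T) = (-0.2231 + 0.0074) / 0.1068 = -2.0202 which rounds to -2.02
d₂ = -2.0202 − 0.1068 = -2.1270 which rounds to -2.13
exp(−rT) = exp(−0.02·0.08333) = 0.9983
N(d₁) = N(-2.02) = 0.0217;  N(d₂) = N(-2.13) = 0.0166
C = 200·0.0217 − 250·0.9983·0.0166 = 4.3400 − 4.1429 = 0.1971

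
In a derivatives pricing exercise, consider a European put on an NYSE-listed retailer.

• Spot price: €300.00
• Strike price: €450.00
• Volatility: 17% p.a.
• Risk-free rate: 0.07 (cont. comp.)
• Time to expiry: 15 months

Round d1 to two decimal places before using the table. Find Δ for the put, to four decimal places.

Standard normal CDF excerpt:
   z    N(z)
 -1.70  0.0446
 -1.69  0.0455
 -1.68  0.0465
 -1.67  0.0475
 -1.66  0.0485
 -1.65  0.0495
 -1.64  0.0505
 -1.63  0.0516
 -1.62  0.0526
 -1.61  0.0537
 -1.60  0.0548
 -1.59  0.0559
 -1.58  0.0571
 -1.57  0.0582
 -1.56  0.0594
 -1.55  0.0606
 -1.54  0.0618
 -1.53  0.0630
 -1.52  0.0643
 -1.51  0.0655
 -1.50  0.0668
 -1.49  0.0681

σ√T = 0.17·√1.25 = 0.1901
d₁ = [ln(300/450) + (0.07 + 0.17²/2)·1.25] / 0.1901 = [-0.4055 + 0.1056] / 0.1901 = -1.5779 ≈ -1.58
N(d₁) = N(-1.58) = 0.0571
Δ_put = N(d₁) − 1 = 0.0571 − 1 = -0.9429

-0.9429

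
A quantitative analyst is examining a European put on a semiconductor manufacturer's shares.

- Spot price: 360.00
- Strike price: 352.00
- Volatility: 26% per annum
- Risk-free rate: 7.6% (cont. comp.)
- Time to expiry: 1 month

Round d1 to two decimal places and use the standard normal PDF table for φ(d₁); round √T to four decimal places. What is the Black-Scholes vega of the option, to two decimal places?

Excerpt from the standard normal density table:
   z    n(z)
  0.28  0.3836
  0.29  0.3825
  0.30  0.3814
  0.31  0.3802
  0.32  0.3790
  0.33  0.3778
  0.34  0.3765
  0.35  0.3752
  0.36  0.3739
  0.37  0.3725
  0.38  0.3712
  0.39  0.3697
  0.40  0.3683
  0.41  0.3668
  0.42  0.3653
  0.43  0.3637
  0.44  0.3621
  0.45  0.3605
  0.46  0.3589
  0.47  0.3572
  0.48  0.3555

37.97

T = 0.08333;  σ√T = 0.0751
ln(S/K) + (r + σ²/2)T = ln(360/352) + (0.076 + 0.26²/2)·0.08333 = 0.0225 + 0.0092 = 0.0316
d₁ = 0.0316 / 0.0751 = 0.4213 which rounds to 0.42
√T = √0.08333 = 0.2887
φ(d₁) = φ(0.42) = 0.3653
vega = S·φ(d₁)·√T = 360·0.3653·0.2887 = 37.9664
(Call and put vega coincide under Black-Scholes.)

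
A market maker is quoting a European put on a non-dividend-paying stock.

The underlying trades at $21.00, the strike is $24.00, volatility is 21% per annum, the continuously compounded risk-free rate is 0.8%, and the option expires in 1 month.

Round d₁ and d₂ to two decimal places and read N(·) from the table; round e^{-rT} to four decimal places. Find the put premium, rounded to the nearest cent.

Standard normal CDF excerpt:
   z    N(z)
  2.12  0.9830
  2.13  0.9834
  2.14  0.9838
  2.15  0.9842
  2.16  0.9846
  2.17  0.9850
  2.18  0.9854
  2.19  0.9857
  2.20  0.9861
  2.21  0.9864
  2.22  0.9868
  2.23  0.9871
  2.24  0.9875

T = 0.08333;  σ√T = 0.0606
d₁ = [ln(21/24) + (0.008 + 0.21²/2)·0.08333] / 0.0606 = [-0.1335 + 0.0025] / 0.0606 = -2.1614 → -2.16
d₂ = d₁ − σ√T = -2.1614 − 0.0606 = -2.2220 → -2.22
e^(−rT) = e^(−0.008·0.08333) = 0.9993
P = 24·0.9993·N(2.22) − 21·N(2.16) = 24·0.9993·0.9868 − 21·0.9846 = 23.6666 − 20.6766 = 2.9900

$2.99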